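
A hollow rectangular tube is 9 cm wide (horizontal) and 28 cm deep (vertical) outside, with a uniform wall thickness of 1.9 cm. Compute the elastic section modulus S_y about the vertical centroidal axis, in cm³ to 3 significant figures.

Break the section into simple shapes (no overlaps), measuring from the bottom-left corner of the bounding box.
Outer rectangle: 9 × 28, A = 252 cm², x = 4.5 cm, Ī = 1 701 cm⁴.
Inner void (subtracted): 5.2 × 24.2, A = 125.84 cm², x = 4.5 cm, Ī = 283.56 cm⁴.
By symmetry the centroid is at mid-width, x̄ = 4.5 cm.
All pieces are centred on the vertical centroidal axis, so I = ΣĪ (holes subtracted) = 1417.4 cm⁴.
Extreme fibre distance c = 4.5 cm; S = I/c = 314.99 cm³.

S_y ≈ 315 cm³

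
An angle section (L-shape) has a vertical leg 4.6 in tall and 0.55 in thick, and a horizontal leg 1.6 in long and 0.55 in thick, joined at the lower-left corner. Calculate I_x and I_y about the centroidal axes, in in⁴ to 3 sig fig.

Decompose the section into non-overlapping parts with the origin at the bottom-left of its bounding rectangle.
Vertical leg: 0.55 × 4.6, A = 2.53 in², y = 2.3 in, Ī = 4.4612 in⁴.
Horizontal leg (remainder): 1.05 × 0.55, A = 0.5775 in², y = 0.275 in, Ī = 0.014558 in⁴.
Centroid: ȳ = ΣA·y / ΣA = 1.9237 in.
Transfer each piece to the centroidal x-axis using Ī + A·d² with d = y − 1.9237:
  vertical leg: d = 0.37633 in → contributes +4.8195 in⁴
  horizontal leg (remainder): d = -1.6487 in → contributes +1.5843 in⁴
Total I = 6.4038 in⁴.
For the y-axis: x̄ = 0.42367 in.
Repeating about the centroidal y-axis gives I_y = 0.41775 in⁴.

I_x ≈ 6.40 in⁴, I_y ≈ 0.418 in⁴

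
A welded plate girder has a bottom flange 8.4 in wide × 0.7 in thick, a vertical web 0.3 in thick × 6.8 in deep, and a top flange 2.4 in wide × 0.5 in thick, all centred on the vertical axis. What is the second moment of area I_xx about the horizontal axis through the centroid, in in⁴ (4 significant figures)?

I_xx ≈ 72.56 in⁴

Decompose the section into non-overlapping parts with the origin at the bottom-left of its bounding rectangle.
Bottom plate: 8.4 × 0.7, A = 5.88 in², y = 0.35 in, Ī = 0.2401 in⁴.
Web plate: 0.3 × 6.8, A = 2.04 in², y = 4.1 in, Ī = 7.8608 in⁴.
Top plate: 2.4 × 0.5, A = 1.2 in², y = 7.75 in, Ī = 0.025 in⁴.
Centroid: ȳ = ΣA·y / ΣA = 2.1625 in.
Transfer each piece to the horizontal axis through the centroid using Ī + A·d² with d = y − 2.1625:
  bottom plate: d = -1.8125 in → contributes +19.5568 in⁴
  web plate: d = 1.9375 in → contributes +15.5188 in⁴
  top plate: d = 5.5875 in → contributes +37.4892 in⁴
Total I = 72.5648 in⁴.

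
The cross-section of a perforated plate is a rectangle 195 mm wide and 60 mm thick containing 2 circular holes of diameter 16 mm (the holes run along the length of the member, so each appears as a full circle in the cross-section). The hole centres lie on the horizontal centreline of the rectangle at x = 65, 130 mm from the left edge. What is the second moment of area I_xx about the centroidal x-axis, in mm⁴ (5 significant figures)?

Break the section into simple shapes (no overlaps), measuring from the bottom-left corner of the bounding box.
Plate: 195 × 60, A = 11 700 mm², y = 30 mm, Ī = 3 510 000 mm⁴.
Hole 1 (subtracted): ⌀16, A = 201.0619 mm², y = 30 mm, Ī = 3216.991 mm⁴.
Hole 2 (subtracted): ⌀16, A = 201.0619 mm², y = 30 mm, Ī = 3216.991 mm⁴.
By symmetry the centroid is at mid-height, ȳ = 30 mm.
All pieces are centred on the centroidal x-axis, so I = ΣĪ (holes subtracted) = 3 503 566 mm⁴.

I_xx ≈ 3.5036 × 10⁶ mm⁴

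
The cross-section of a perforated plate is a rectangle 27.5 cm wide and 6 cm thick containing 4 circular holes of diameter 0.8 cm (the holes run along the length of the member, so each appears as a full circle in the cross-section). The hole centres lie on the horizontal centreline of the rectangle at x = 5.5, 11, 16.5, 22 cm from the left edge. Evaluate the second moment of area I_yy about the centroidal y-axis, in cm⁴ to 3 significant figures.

Break the section into simple shapes (no overlaps), measuring from the bottom-left corner of the bounding box.
Plate: 27.5 × 6, A = 165 cm², x = 13.75 cm, Ī = 10 398 cm⁴.
Hole 1 (subtracted): ⌀0.8, A = 0.50265 cm², x = 5.5 cm, Ī = 0.020106 cm⁴.
Hole 2 (subtracted): ⌀0.8, A = 0.50265 cm², x = 11 cm, Ī = 0.020106 cm⁴.
Hole 3 (subtracted): ⌀0.8, A = 0.50265 cm², x = 16.5 cm, Ī = 0.020106 cm⁴.
Hole 4 (subtracted): ⌀0.8, A = 0.50265 cm², x = 22 cm, Ī = 0.020106 cm⁴.
By symmetry the centroid is at mid-width, x̄ = 13.75 cm.
Transfer each piece to the centroidal y-axis using Ī + A·d² with d = x − 13.75:
  plate: d = 0 cm → contributes +10 398 cm⁴
  hole 1: d = -8.25 cm → contributes −34.232 cm⁴
  hole 2: d = -2.75 cm → contributes −3.8214 cm⁴
  hole 3: d = 2.75 cm → contributes −3.8214 cm⁴
  hole 4: d = 8.25 cm → contributes −34.232 cm⁴
Total I = 10 322 cm⁴.

I_yy ≈ 1.03 × 10⁴ cm⁴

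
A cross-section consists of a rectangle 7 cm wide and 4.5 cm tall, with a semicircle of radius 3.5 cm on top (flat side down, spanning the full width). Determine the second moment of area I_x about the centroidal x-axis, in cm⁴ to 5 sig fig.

Treat the section as a set of non-overlapping primitives; coordinates are from the bounding-box lower-left.
Rectangular body: 7 × 4.5, A = 31.5 cm², y = 2.25 cm, Ī = 53.15625 cm⁴.
Semicircular cap: semicircle r = 3.5, A = 19.24226 cm², y = 5.985446 cm, Ī = 16.4704 cm⁴.
Centroid: ȳ = ΣA·y / ΣA = 3.666539 cm.
Transfer each piece to the centroidal x-axis using Ī + A·d² with d = y − 3.666539:
  rectangular body: d = -1.416539 cm → contributes +116.3636 cm⁴
  semicircular cap: d = 2.318907 cm → contributes +119.9423 cm⁴
Total I = 236.306 cm⁴.

I_x ≈ 236.31 cm⁴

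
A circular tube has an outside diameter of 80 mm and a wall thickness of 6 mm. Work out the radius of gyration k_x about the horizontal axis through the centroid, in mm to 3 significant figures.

Decompose the section into non-overlapping parts with the origin at the bottom-left of its bounding rectangle.
Outer circle: ⌀80, A = 5026.5 mm², y = 40 mm, Ī = 2 010 619 mm⁴.
Bore (subtracted): ⌀68, A = 3631.7 mm², y = 40 mm, Ī = 1 049 556 mm⁴.
By symmetry the centroid is at mid-height, ȳ = 40 mm.
All pieces are centred on the horizontal axis through the centroid, so I = ΣĪ (holes subtracted) = 961 063 mm⁴.
Radius of gyration: k = √(I/A) = √(961 063 / 1394.9) = 26.249 mm.

k_x ≈ 26.2 mm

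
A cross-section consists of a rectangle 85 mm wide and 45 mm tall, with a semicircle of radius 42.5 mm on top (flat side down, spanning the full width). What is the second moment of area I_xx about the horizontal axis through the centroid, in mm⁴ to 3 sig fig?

Decompose the section into non-overlapping parts with the origin at the bottom-left of its bounding rectangle.
Rectangular body: 85 × 45, A = 3 825 mm², y = 22.5 mm, Ī = 645 469 mm⁴.
Semicircular cap: semicircle r = 42.5, A = 2837.3 mm², y = 63.038 mm, Ī = 358 086 mm⁴.
Centroid: ȳ = ΣA·y / ΣA = 39.764 mm.
Transfer each piece to the horizontal axis through the centroid using Ī + A·d² with d = y − 39.764:
  rectangular body: d = -17.264 mm → contributes +1 785 456 mm⁴
  semicircular cap: d = 23.274 mm → contributes +1 894 945 mm⁴
Total I = 3 680 401 mm⁴.

I_xx ≈ 3.68 × 10⁶ mm⁴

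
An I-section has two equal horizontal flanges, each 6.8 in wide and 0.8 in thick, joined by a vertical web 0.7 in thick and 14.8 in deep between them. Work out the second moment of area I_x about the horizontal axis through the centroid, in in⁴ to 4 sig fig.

I_x ≈ 851.6 in⁴

Decompose the section into non-overlapping parts with the origin at the bottom-left of its bounding rectangle.
Bottom flange: 6.8 × 0.8, A = 5.44 in², y = 0.4 in, Ī = 0.290133 in⁴.
Web: 0.7 × 14.8, A = 10.36 in², y = 8.2 in, Ī = 189.105 in⁴.
Top flange: 6.8 × 0.8, A = 5.44 in², y = 16 in, Ī = 0.290133 in⁴.
By symmetry the centroid is at mid-height, ȳ = 8.2 in.
Transfer each piece to the horizontal axis through the centroid using Ī + A·d² with d = y − 8.2:
  bottom flange: d = -7.8 in → contributes +331.26 in⁴
  web: d = 0 in → contributes +189.105 in⁴
  top flange: d = 7.8 in → contributes +331.26 in⁴
Total I = 851.624 in⁴.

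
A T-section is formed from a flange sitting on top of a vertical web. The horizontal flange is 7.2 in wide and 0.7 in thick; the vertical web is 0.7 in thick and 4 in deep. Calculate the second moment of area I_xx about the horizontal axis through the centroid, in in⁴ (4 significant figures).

I_xx ≈ 13.88 in⁴

Treat the section as a set of non-overlapping primitives; coordinates are from the bounding-box lower-left.
Flange: 7.2 × 0.7, A = 5.04 in², y = 4.35 in, Ī = 0.2058 in⁴.
Web: 0.7 × 4, A = 2.8 in², y = 2 in, Ī = 3.73333 in⁴.
Centroid: ȳ = ΣA·y / ΣA = 3.51071 in.
Transfer each piece to the horizontal axis through the centroid using Ī + A·d² with d = y − 3.51071:
  flange: d = 0.839286 in → contributes +3.75598 in⁴
  web: d = -1.51071 in → contributes +10.1237 in⁴
Total I = 13.8796 in⁴.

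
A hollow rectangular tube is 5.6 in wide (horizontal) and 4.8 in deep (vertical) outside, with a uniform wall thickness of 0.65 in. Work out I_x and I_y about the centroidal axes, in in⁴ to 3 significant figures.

I_x ≈ 36.2 in⁴, I_y ≈ 47.1 in⁴

Treat the section as a set of non-overlapping primitives; coordinates are from the bounding-box lower-left.
Outer rectangle: 5.6 × 4.8, A = 26.88 in², y = 2.4 in, Ī = 51.61 in⁴.
Inner void (subtracted): 4.3 × 3.5, A = 15.05 in², y = 2.4 in, Ī = 15.364 in⁴.
By symmetry the centroid is at mid-height, ȳ = 2.4 in.
All pieces are centred on the centroidal x-axis, so I = ΣĪ (holes subtracted) = 36.246 in⁴.
Repeating about the centroidal y-axis gives I_y = 47.057 in⁴.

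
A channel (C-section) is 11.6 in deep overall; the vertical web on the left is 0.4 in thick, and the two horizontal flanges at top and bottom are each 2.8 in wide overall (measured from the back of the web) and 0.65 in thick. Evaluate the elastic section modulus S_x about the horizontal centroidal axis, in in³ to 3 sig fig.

Split into non-overlapping primitives; take the origin at the lower-left of the bounding box.
Web: 0.4 × 11.6, A = 4.64 in², y = 5.8 in, Ī = 52.03 in⁴.
Top flange (beyond web): 2.4 × 0.65, A = 1.56 in², y = 11.275 in, Ī = 0.054925 in⁴.
Bottom flange (beyond web): 2.4 × 0.65, A = 1.56 in², y = 0.325 in, Ī = 0.054925 in⁴.
By symmetry the centroid is at mid-height, ȳ = 5.8 in.
Transfer each piece to the horizontal centroidal axis using Ī + A·d² with d = y − 5.8:
  web: d = 0 in → contributes +52.03 in⁴
  top flange (beyond web): d = 5.475 in → contributes +46.817 in⁴
  bottom flange (beyond web): d = -5.475 in → contributes +46.817 in⁴
Total I = 145.66 in⁴.
Extreme fibre distance c = 5.8 in; S = I/c = 25.114 in³.

S_x ≈ 25.1 in³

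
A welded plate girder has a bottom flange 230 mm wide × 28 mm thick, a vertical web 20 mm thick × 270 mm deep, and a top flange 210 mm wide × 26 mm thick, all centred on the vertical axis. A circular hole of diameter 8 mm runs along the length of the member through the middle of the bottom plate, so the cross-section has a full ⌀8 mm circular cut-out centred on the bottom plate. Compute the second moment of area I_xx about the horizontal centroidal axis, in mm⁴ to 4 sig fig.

Decompose the section into non-overlapping parts with the origin at the bottom-left of its bounding rectangle.
Bottom plate: 230 × 28, A = 6 440 mm², y = 14 mm, Ī = 420 747 mm⁴.
Web plate: 20 × 270, A = 5 400 mm², y = 163 mm, Ī = 32 805 000 mm⁴.
Top plate: 210 × 26, A = 5 460 mm², y = 311 mm, Ī = 307 580 mm⁴.
Hole (subtracted): ⌀8, A = 50.2655 mm², y = 14 mm, Ī = 201.062 mm⁴.
Centroid: ȳ = ΣA·y / ΣA = 154.653 mm.
Transfer each piece to the horizontal centroidal axis using Ī + A·d² with d = y − 154.653:
  bottom plate: d = -140.653 mm → contributes +127 824 257 mm⁴
  web plate: d = 8.3474 mm → contributes +33 181 267 mm⁴
  top plate: d = 156.347 mm → contributes +133 774 603 mm⁴
  hole: d = -140.653 mm → contributes −994 611 mm⁴
Total I = 293 785 516 mm⁴.

I_xx ≈ 2.938 × 10⁸ mm⁴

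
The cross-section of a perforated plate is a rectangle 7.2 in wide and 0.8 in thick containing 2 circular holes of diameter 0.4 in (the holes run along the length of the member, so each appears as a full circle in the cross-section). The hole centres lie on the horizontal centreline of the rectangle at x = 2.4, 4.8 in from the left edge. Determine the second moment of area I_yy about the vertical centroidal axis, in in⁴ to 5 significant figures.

I_yy ≈ 24.519 in⁴

Break the section into simple shapes (no overlaps), measuring from the bottom-left corner of the bounding box.
Plate: 7.2 × 0.8, A = 5.76 in², x = 3.6 in, Ī = 24.8832 in⁴.
Hole 1 (subtracted): ⌀0.4, A = 0.1256637 in², x = 2.4 in, Ī = 0.001256637 in⁴.
Hole 2 (subtracted): ⌀0.4, A = 0.1256637 in², x = 4.8 in, Ī = 0.001256637 in⁴.
By symmetry the centroid is at mid-width, x̄ = 3.6 in.
Transfer each piece to the vertical centroidal axis using Ī + A·d² with d = x − 3.6:
  plate: d = 0 in → contributes +24.8832 in⁴
  hole 1: d = -1.2 in → contributes −0.1822124 in⁴
  hole 2: d = 1.2 in → contributes −0.1822124 in⁴
Total I = 24.51878 in⁴.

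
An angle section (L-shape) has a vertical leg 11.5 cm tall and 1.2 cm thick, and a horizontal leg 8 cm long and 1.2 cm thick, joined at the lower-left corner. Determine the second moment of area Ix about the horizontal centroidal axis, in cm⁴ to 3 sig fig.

Decompose the section into non-overlapping parts with the origin at the bottom-left of its bounding rectangle.
Vertical leg: 1.2 × 11.5, A = 13.8 cm², y = 5.75 cm, Ī = 152.09 cm⁴.
Horizontal leg (remainder): 6.8 × 1.2, A = 8.16 cm², y = 0.6 cm, Ī = 0.9792 cm⁴.
Centroid: ȳ = ΣA·y / ΣA = 3.8363 cm.
Transfer each piece to the horizontal centroidal axis using Ī + A·d² with d = y − 3.8363:
  vertical leg: d = 1.9137 cm → contributes +202.62 cm⁴
  horizontal leg (remainder): d = -3.2363 cm → contributes +86.446 cm⁴
Total I = 289.07 cm⁴.

Ix ≈ 289 cm⁴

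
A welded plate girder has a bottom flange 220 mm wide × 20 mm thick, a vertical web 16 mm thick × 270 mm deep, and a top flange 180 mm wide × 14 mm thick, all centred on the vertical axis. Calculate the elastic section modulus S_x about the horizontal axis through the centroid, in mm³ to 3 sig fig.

S_x ≈ 9.36 × 10⁵ mm³

Treat the section as a set of non-overlapping primitives; coordinates are from the bounding-box lower-left.
Bottom plate: 220 × 20, A = 4 400 mm², y = 10 mm, Ī = 146 667 mm⁴.
Web plate: 16 × 270, A = 4 320 mm², y = 155 mm, Ī = 26 244 000 mm⁴.
Top plate: 180 × 14, A = 2 520 mm², y = 297 mm, Ī = 41 160 mm⁴.
Centroid: ȳ = ΣA·y / ΣA = 130.07 mm.
Transfer each piece to the horizontal axis through the centroid using Ī + A·d² with d = y − 130.07:
  bottom plate: d = -120.07 mm → contributes +63 585 609 mm⁴
  web plate: d = 24.925 mm → contributes +28 927 882 mm⁴
  top plate: d = 166.93 mm → contributes +70 258 553 mm⁴
Total I = 162 772 044 mm⁴.
Extreme fibre distance c = 173.93 mm; S = I/c = 935 873 mm³.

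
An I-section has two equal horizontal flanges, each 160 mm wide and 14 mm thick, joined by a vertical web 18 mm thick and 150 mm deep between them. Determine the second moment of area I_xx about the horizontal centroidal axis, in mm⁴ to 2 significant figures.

Treat the section as a set of non-overlapping primitives; coordinates are from the bounding-box lower-left.
Bottom flange: 160 × 14, A = 2 240 mm², y = 7 mm, Ī = 36 587 mm⁴.
Web: 18 × 150, A = 2 700 mm², y = 89 mm, Ī = 5 062 500 mm⁴.
Top flange: 160 × 14, A = 2 240 mm², y = 171 mm, Ī = 36 587 mm⁴.
By symmetry the centroid is at mid-height, ȳ = 89 mm.
Transfer each piece to the horizontal centroidal axis using Ī + A·d² with d = y − 89:
  bottom flange: d = -82 mm → contributes +15 098 347 mm⁴
  web: d = 0 mm → contributes +5 062 500 mm⁴
  top flange: d = 82 mm → contributes +15 098 347 mm⁴
Total I = 35 259 193 mm⁴.

I_xx ≈ 3.5 × 10⁷ mm⁴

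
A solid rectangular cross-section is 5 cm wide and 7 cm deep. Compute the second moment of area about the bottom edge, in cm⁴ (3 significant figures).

I_base ≈ 572 cm⁴

The section: 5 × 7, A = 35 cm², y = 3.5 cm, Ī = 142.92 cm⁴.
Transfer it to the base of the section using Ī + A·d² with d = y − 0:
  the section: d = 3.5 cm → contributes +571.67 cm⁴
Total I = 571.67 cm⁴.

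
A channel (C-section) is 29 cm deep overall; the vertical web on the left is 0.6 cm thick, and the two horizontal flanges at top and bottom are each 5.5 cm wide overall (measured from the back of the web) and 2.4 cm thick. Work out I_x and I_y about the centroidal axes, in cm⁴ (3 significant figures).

I_x ≈ 5390 cm⁴, I_y ≈ 123 cm⁴

Break the section into simple shapes (no overlaps), measuring from the bottom-left corner of the bounding box.
Web: 0.6 × 29, A = 17.4 cm², y = 14.5 cm, Ī = 1219.5 cm⁴.
Top flange (beyond web): 4.9 × 2.4, A = 11.76 cm², y = 27.8 cm, Ī = 5.6448 cm⁴.
Bottom flange (beyond web): 4.9 × 2.4, A = 11.76 cm², y = 1.2 cm, Ī = 5.6448 cm⁴.
By symmetry the centroid is at mid-height, ȳ = 14.5 cm.
Transfer each piece to the centroidal x-axis using Ī + A·d² with d = y − 14.5:
  web: d = 0 cm → contributes +1219.5 cm⁴
  top flange (beyond web): d = 13.3 cm → contributes +2085.9 cm⁴
  bottom flange (beyond web): d = -13.3 cm → contributes +2085.9 cm⁴
Total I = 5391.2 cm⁴.
For the y-axis: x̄ = 1.8806 cm.
Repeating about the centroidal y-axis gives I_y = 123.22 cm⁴.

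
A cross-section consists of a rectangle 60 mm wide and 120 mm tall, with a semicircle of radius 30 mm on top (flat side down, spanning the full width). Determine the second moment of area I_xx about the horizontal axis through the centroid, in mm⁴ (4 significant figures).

Break the section into simple shapes (no overlaps), measuring from the bottom-left corner of the bounding box.
Rectangular body: 60 × 120, A = 7 200 mm², y = 60 mm, Ī = 8 640 000 mm⁴.
Semicircular cap: semicircle r = 30, A = 1413.72 mm², y = 132.732 mm, Ī = 88903.1 mm⁴.
Centroid: ȳ = ΣA·y / ΣA = 71.9371 mm.
Transfer each piece to the horizontal axis through the centroid using Ī + A·d² with d = y − 71.9371:
  rectangular body: d = -11.9371 mm → contributes +9 665 963 mm⁴
  semicircular cap: d = 60.7953 mm → contributes +5 314 092 mm⁴
Total I = 14 980 055 mm⁴.

I_xx ≈ 1.498 × 10⁷ mm⁴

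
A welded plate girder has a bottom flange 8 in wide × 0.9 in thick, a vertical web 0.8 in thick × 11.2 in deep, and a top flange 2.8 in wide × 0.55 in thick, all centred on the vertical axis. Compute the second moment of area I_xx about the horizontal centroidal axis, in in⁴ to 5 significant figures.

Split into non-overlapping primitives; take the origin at the lower-left of the bounding box.
Bottom plate: 8 × 0.9, A = 7.2 in², y = 0.45 in, Ī = 0.486 in⁴.
Web plate: 0.8 × 11.2, A = 8.96 in², y = 6.5 in, Ī = 93.66187 in⁴.
Top plate: 2.8 × 0.55, A = 1.54 in², y = 12.375 in, Ī = 0.03882083 in⁴.
Centroid: ȳ = ΣA·y / ΣA = 4.550141 in.
Transfer each piece to the horizontal centroidal axis using Ī + A·d² with d = y − 4.550141:
  bottom plate: d = -4.100141 in → contributes +121.5263 in⁴
  web plate: d = 1.949859 in → contributes +127.7273 in⁴
  top plate: d = 7.824859 in → contributes +94.33058 in⁴
Total I = 343.5842 in⁴.

I_xx ≈ 343.58 in⁴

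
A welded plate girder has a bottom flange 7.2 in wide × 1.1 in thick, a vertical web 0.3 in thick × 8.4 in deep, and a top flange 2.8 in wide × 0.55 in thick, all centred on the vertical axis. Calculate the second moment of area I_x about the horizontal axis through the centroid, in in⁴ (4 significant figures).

Treat the section as a set of non-overlapping primitives; coordinates are from the bounding-box lower-left.
Bottom plate: 7.2 × 1.1, A = 7.92 in², y = 0.55 in, Ī = 0.7986 in⁴.
Web plate: 0.3 × 8.4, A = 2.52 in², y = 5.3 in, Ī = 14.8176 in⁴.
Top plate: 2.8 × 0.55, A = 1.54 in², y = 9.775 in, Ī = 0.0388208 in⁴.
Centroid: ȳ = ΣA·y / ΣA = 2.73502 in.
Transfer each piece to the horizontal axis through the centroid using Ī + A·d² with d = y − 2.73502:
  bottom plate: d = -2.18502 in → contributes +38.611 in⁴
  web plate: d = 2.56498 in → contributes +31.397 in⁴
  top plate: d = 7.03998 in → contributes +76.3633 in⁴
Total I = 146.371 in⁴.

I_x ≈ 146.4 in⁴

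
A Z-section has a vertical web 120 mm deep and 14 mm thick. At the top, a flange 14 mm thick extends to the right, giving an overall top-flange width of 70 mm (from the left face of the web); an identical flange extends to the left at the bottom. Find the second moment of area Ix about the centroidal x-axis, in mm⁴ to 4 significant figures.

Split into non-overlapping primitives; take the origin at the lower-left of the bounding box.
Web: 14 × 120, A = 1 680 mm², y = 60 mm, Ī = 2 016 000 mm⁴.
Top flange (beyond web): 56 × 14, A = 784 mm², y = 113 mm, Ī = 12805.3 mm⁴.
Bottom flange (beyond web): 56 × 14, A = 784 mm², y = 7 mm, Ī = 12805.3 mm⁴.
Centroid: ȳ = ΣA·y / ΣA = 60 mm.
Transfer each piece to the centroidal x-axis using Ī + A·d² with d = y − 60:
  web: d = 0 mm → contributes +2 016 000 mm⁴
  top flange (beyond web): d = 53 mm → contributes +2 215 061 mm⁴
  bottom flange (beyond web): d = -53 mm → contributes +2 215 061 mm⁴
Total I = 6 446 123 mm⁴.

Ix ≈ 6.446 × 10⁶ mm⁴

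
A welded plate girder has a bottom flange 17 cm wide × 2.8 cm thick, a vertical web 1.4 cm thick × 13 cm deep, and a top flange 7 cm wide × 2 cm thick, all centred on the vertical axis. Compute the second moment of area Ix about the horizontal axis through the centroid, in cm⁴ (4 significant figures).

Ix ≈ 3130 cm⁴

Decompose the section into non-overlapping parts with the origin at the bottom-left of its bounding rectangle.
Bottom plate: 17 × 2.8, A = 47.6 cm², y = 1.4 cm, Ī = 31.0987 cm⁴.
Web plate: 1.4 × 13, A = 18.2 cm², y = 9.3 cm, Ī = 256.317 cm⁴.
Top plate: 7 × 2, A = 14 cm², y = 16.8 cm, Ī = 4.66667 cm⁴.
Centroid: ȳ = ΣA·y / ΣA = 5.90351 cm.
Transfer each piece to the horizontal axis through the centroid using Ī + A·d² with d = y − 5.90351:
  bottom plate: d = -4.50351 cm → contributes +996.502 cm⁴
  web plate: d = 3.39649 cm → contributes +466.275 cm⁴
  top plate: d = 10.8965 cm → contributes +1666.94 cm⁴
Total I = 3129.71 cm⁴.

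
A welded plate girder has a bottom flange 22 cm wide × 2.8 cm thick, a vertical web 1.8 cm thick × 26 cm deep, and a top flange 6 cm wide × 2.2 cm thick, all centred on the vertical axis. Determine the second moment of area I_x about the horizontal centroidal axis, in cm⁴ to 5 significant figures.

Decompose the section into non-overlapping parts with the origin at the bottom-left of its bounding rectangle.
Bottom plate: 22 × 2.8, A = 61.6 cm², y = 1.4 cm, Ī = 40.24533 cm⁴.
Web plate: 1.8 × 26, A = 46.8 cm², y = 15.8 cm, Ī = 2636.4 cm⁴.
Top plate: 6 × 2.2, A = 13.2 cm², y = 29.9 cm, Ī = 5.324 cm⁴.
Centroid: ȳ = ΣA·y / ΣA = 10.03586 cm.
Transfer each piece to the horizontal centroidal axis using Ī + A·d² with d = y − 10.03586:
  bottom plate: d = -8.635855 cm → contributes +4634.25 cm⁴
  web plate: d = 5.764145 cm → contributes +4191.347 cm⁴
  top plate: d = 19.86414 cm → contributes +5213.836 cm⁴
Total I = 14039.43 cm⁴.

I_x ≈ 1.4039 × 10⁴ cm⁴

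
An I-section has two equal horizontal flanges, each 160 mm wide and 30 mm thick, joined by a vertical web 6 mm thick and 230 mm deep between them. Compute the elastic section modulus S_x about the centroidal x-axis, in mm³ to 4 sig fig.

Split into non-overlapping primitives; take the origin at the lower-left of the bounding box.
Bottom flange: 160 × 30, A = 4 800 mm², y = 15 mm, Ī = 360 000 mm⁴.
Web: 6 × 230, A = 1 380 mm², y = 145 mm, Ī = 6 083 500 mm⁴.
Top flange: 160 × 30, A = 4 800 mm², y = 275 mm, Ī = 360 000 mm⁴.
By symmetry the centroid is at mid-height, ȳ = 145 mm.
Transfer each piece to the centroidal x-axis using Ī + A·d² with d = y − 145:
  bottom flange: d = -130 mm → contributes +81 480 000 mm⁴
  web: d = 0 mm → contributes +6 083 500 mm⁴
  top flange: d = 130 mm → contributes +81 480 000 mm⁴
Total I = 169 043 500 mm⁴.
Extreme fibre distance c = 145 mm; S = I/c = 1 165 817 mm³.

S_x ≈ 1.166 × 10⁶ mm³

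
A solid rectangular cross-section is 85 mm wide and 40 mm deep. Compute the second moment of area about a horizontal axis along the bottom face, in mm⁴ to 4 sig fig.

I_base ≈ 1.813 × 10⁶ mm⁴

The section: 85 × 40, A = 3 400 mm², y = 20 mm, Ī = 453 333 mm⁴.
Transfer it to the bottom edge using Ī + A·d² with d = y − 0:
  the section: d = 20 mm → contributes +1 813 333 mm⁴
Total I = 1 813 333 mm⁴.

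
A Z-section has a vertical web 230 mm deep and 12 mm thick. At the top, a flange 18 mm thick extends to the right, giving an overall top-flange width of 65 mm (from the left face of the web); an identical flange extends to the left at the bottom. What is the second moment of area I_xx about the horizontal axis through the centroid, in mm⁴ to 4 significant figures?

Decompose the section into non-overlapping parts with the origin at the bottom-left of its bounding rectangle.
Web: 12 × 230, A = 2 760 mm², y = 115 mm, Ī = 12 167 000 mm⁴.
Top flange (beyond web): 53 × 18, A = 954 mm², y = 221 mm, Ī = 25 758 mm⁴.
Bottom flange (beyond web): 53 × 18, A = 954 mm², y = 9 mm, Ī = 25 758 mm⁴.
Centroid: ȳ = ΣA·y / ΣA = 115 mm.
Transfer each piece to the horizontal axis through the centroid using Ī + A·d² with d = y − 115:
  web: d = 0 mm → contributes +12 167 000 mm⁴
  top flange (beyond web): d = 106 mm → contributes +10 744 902 mm⁴
  bottom flange (beyond web): d = -106 mm → contributes +10 744 902 mm⁴
Total I = 33 656 804 mm⁴.

I_xx ≈ 3.366 × 10⁷ mm⁴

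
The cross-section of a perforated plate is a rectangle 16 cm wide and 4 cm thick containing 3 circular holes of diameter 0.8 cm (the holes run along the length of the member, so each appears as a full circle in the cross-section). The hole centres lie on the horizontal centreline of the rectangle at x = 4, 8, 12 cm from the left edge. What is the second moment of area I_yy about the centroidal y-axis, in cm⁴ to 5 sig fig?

I_yy ≈ 1349.2 cm⁴

Treat the section as a set of non-overlapping primitives; coordinates are from the bounding-box lower-left.
Plate: 16 × 4, A = 64 cm², x = 8 cm, Ī = 1365.333 cm⁴.
Hole 1 (subtracted): ⌀0.8, A = 0.5026548 cm², x = 4 cm, Ī = 0.02010619 cm⁴.
Hole 2 (subtracted): ⌀0.8, A = 0.5026548 cm², x = 8 cm, Ī = 0.02010619 cm⁴.
Hole 3 (subtracted): ⌀0.8, A = 0.5026548 cm², x = 12 cm, Ī = 0.02010619 cm⁴.
By symmetry the centroid is at mid-width, x̄ = 8 cm.
Transfer each piece to the centroidal y-axis using Ī + A·d² with d = x − 8:
  plate: d = 0 cm → contributes +1365.333 cm⁴
  hole 1: d = -4 cm → contributes −8.062583 cm⁴
  hole 2: d = 0 cm → contributes −0.02010619 cm⁴
  hole 3: d = 4 cm → contributes −8.062583 cm⁴
Total I = 1349.188 cm⁴.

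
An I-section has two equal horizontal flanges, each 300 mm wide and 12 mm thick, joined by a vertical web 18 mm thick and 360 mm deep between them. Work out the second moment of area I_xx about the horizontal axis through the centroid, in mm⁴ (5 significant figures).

I_xx ≈ 3.1916 × 10⁸ mm⁴

Treat the section as a set of non-overlapping primitives; coordinates are from the bounding-box lower-left.
Bottom flange: 300 × 12, A = 3 600 mm², y = 6 mm, Ī = 43 200 mm⁴.
Web: 18 × 360, A = 6 480 mm², y = 192 mm, Ī = 69 984 000 mm⁴.
Top flange: 300 × 12, A = 3 600 mm², y = 378 mm, Ī = 43 200 mm⁴.
By symmetry the centroid is at mid-height, ȳ = 192 mm.
Transfer each piece to the horizontal axis through the centroid using Ī + A·d² with d = y − 192:
  bottom flange: d = -186 mm → contributes +124 588 800 mm⁴
  web: d = 0 mm → contributes +69 984 000 mm⁴
  top flange: d = 186 mm → contributes +124 588 800 mm⁴
Total I = 319 161 600 mm⁴.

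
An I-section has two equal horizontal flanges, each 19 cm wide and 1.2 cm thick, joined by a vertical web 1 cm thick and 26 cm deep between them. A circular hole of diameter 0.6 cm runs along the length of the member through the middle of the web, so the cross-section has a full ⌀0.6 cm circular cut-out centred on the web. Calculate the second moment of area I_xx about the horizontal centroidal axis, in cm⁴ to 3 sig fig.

Split into non-overlapping primitives; take the origin at the lower-left of the bounding box.
Bottom flange: 19 × 1.2, A = 22.8 cm², y = 0.6 cm, Ī = 2.736 cm⁴.
Web: 1 × 26, A = 26 cm², y = 14.2 cm, Ī = 1464.7 cm⁴.
Top flange: 19 × 1.2, A = 22.8 cm², y = 27.8 cm, Ī = 2.736 cm⁴.
Hole (subtracted): ⌀0.6, A = 0.28274 cm², y = 14.2 cm, Ī = 0.0063617 cm⁴.
By symmetry the centroid is at mid-height, ȳ = 14.2 cm.
Transfer each piece to the horizontal centroidal axis using Ī + A·d² with d = y − 14.2:
  bottom flange: d = -13.6 cm → contributes +4219.8 cm⁴
  web: d = 0 cm → contributes +1464.7 cm⁴
  top flange: d = 13.6 cm → contributes +4219.8 cm⁴
  hole: d = 0 cm → contributes −0.0063617 cm⁴
Total I = 9904.3 cm⁴.

I_xx ≈ 9900 cm⁴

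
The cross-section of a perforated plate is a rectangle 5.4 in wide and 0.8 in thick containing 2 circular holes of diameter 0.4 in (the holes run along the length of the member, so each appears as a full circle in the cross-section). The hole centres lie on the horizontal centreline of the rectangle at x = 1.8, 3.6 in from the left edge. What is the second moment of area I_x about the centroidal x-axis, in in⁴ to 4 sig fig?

I_x ≈ 0.2279 in⁴

Break the section into simple shapes (no overlaps), measuring from the bottom-left corner of the bounding box.
Plate: 5.4 × 0.8, A = 4.32 in², y = 0.4 in, Ī = 0.2304 in⁴.
Hole 1 (subtracted): ⌀0.4, A = 0.125664 in², y = 0.4 in, Ī = 0.00125664 in⁴.
Hole 2 (subtracted): ⌀0.4, A = 0.125664 in², y = 0.4 in, Ī = 0.00125664 in⁴.
By symmetry the centroid is at mid-height, ȳ = 0.4 in.
All pieces are centred on the centroidal x-axis, so I = ΣĪ (holes subtracted) = 0.227887 in⁴.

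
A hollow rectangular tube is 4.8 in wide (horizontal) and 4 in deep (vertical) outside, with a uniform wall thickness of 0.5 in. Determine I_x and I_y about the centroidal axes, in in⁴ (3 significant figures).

I_x ≈ 17.1 in⁴, I_y ≈ 23.1 in⁴

Split into non-overlapping primitives; take the origin at the lower-left of the bounding box.
Outer rectangle: 4.8 × 4, A = 19.2 in², y = 2 in, Ī = 25.6 in⁴.
Inner void (subtracted): 3.8 × 3, A = 11.4 in², y = 2 in, Ī = 8.55 in⁴.
By symmetry the centroid is at mid-height, ȳ = 2 in.
All pieces are centred on the centroidal x-axis, so I = ΣĪ (holes subtracted) = 17.05 in⁴.
Repeating about the centroidal y-axis gives I_y = 23.146 in⁴.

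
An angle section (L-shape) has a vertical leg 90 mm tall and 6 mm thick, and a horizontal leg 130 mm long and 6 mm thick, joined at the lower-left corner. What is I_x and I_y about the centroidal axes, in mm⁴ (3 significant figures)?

I_x ≈ 9.19 × 10⁵ mm⁴, I_y ≈ 2.28 × 10⁶ mm⁴

Split into non-overlapping primitives; take the origin at the lower-left of the bounding box.
Vertical leg: 6 × 90, A = 540 mm², y = 45 mm, Ī = 364 500 mm⁴.
Horizontal leg (remainder): 124 × 6, A = 744 mm², y = 3 mm, Ī = 2 232 mm⁴.
Centroid: ȳ = ΣA·y / ΣA = 20.664 mm.
Transfer each piece to the centroidal x-axis using Ī + A·d² with d = y − 20.664:
  vertical leg: d = 24.336 mm → contributes +684 322 mm⁴
  horizontal leg (remainder): d = -17.664 mm → contributes +234 361 mm⁴
Total I = 918 683 mm⁴.
For the y-axis: x̄ = 40.664 mm.
Repeating about the centroidal y-axis gives I_y = 2 276 923 mm⁴.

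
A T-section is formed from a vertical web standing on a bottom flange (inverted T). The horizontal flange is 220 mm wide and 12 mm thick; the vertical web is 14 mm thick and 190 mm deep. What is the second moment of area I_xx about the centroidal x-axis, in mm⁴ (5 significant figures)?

Treat the section as a set of non-overlapping primitives; coordinates are from the bounding-box lower-left.
Flange: 220 × 12, A = 2 640 mm², y = 6 mm, Ī = 31 680 mm⁴.
Web: 14 × 190, A = 2 660 mm², y = 107 mm, Ī = 8 002 167 mm⁴.
Centroid: ȳ = ΣA·y / ΣA = 56.69057 mm.
Transfer each piece to the centroidal x-axis using Ī + A·d² with d = y − 56.69057:
  flange: d = -50.69057 mm → contributes +6 815 248 mm⁴
  web: d = 50.30943 mm → contributes +14 734 731 mm⁴
Total I = 21 549 979 mm⁴.

I_xx ≈ 2.1550 × 10⁷ mm⁴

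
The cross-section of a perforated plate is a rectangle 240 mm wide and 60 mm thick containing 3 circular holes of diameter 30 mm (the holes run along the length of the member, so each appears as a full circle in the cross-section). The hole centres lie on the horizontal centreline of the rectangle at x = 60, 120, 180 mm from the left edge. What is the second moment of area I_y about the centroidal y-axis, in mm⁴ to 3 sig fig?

Treat the section as a set of non-overlapping primitives; coordinates are from the bounding-box lower-left.
Plate: 240 × 60, A = 14 400 mm², x = 120 mm, Ī = 69 120 000 mm⁴.
Hole 1 (subtracted): ⌀30, A = 706.86 mm², x = 60 mm, Ī = 39 761 mm⁴.
Hole 2 (subtracted): ⌀30, A = 706.86 mm², x = 120 mm, Ī = 39 761 mm⁴.
Hole 3 (subtracted): ⌀30, A = 706.86 mm², x = 180 mm, Ī = 39 761 mm⁴.
By symmetry the centroid is at mid-width, x̄ = 120 mm.
Transfer each piece to the centroidal y-axis using Ī + A·d² with d = x − 120:
  plate: d = 0 mm → contributes +69 120 000 mm⁴
  hole 1: d = -60 mm → contributes −2 584 451 mm⁴
  hole 2: d = 0 mm → contributes −39 761 mm⁴
  hole 3: d = 60 mm → contributes −2 584 451 mm⁴
Total I = 63 911 338 mm⁴.

I_y ≈ 6.39 × 10⁷ mm⁴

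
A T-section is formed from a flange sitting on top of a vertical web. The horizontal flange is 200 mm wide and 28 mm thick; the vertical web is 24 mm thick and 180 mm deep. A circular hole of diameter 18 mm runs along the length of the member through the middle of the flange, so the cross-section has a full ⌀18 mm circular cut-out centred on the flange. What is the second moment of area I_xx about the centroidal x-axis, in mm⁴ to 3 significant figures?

Decompose the section into non-overlapping parts with the origin at the bottom-left of its bounding rectangle.
Flange: 200 × 28, A = 5 600 mm², y = 194 mm, Ī = 365 867 mm⁴.
Web: 24 × 180, A = 4 320 mm², y = 90 mm, Ī = 11 664 000 mm⁴.
Hole (subtracted): ⌀18, A = 254.47 mm², y = 194 mm, Ī = 5 153 mm⁴.
Centroid: ȳ = ΣA·y / ΣA = 147.52 mm.
Transfer each piece to the centroidal x-axis using Ī + A·d² with d = y − 147.52:
  flange: d = 46.483 mm → contributes +12 465 460 mm⁴
  web: d = -57.517 mm → contributes +25 955 595 mm⁴
  hole: d = 46.483 mm → contributes −554 969 mm⁴
Total I = 37 866 085 mm⁴.

I_xx ≈ 3.79 × 10⁷ mm⁴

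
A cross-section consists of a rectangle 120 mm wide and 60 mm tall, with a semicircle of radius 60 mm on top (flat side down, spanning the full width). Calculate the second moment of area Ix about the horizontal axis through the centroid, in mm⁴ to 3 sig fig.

Ix ≈ 1.33 × 10⁷ mm⁴

Decompose the section into non-overlapping parts with the origin at the bottom-left of its bounding rectangle.
Rectangular body: 120 × 60, A = 7 200 mm², y = 30 mm, Ī = 2 160 000 mm⁴.
Semicircular cap: semicircle r = 60, A = 5654.9 mm², y = 85.465 mm, Ī = 1 422 450 mm⁴.
Centroid: ȳ = ΣA·y / ΣA = 54.399 mm.
Transfer each piece to the horizontal axis through the centroid using Ī + A·d² with d = y − 54.399:
  rectangular body: d = -24.399 mm → contributes +6 446 244 mm⁴
  semicircular cap: d = 31.066 mm → contributes +6 879 865 mm⁴
Total I = 13 326 109 mm⁴.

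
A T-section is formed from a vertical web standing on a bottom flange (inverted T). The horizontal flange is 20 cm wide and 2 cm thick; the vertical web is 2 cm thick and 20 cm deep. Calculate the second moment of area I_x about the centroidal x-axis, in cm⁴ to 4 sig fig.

I_x ≈ 3767 cm⁴

Treat the section as a set of non-overlapping primitives; coordinates are from the bounding-box lower-left.
Flange: 20 × 2, A = 40 cm², y = 1 cm, Ī = 13.3333 cm⁴.
Web: 2 × 20, A = 40 cm², y = 12 cm, Ī = 1333.33 cm⁴.
Centroid: ȳ = ΣA·y / ΣA = 6.5 cm.
Transfer each piece to the centroidal x-axis using Ī + A·d² with d = y − 6.5:
  flange: d = -5.5 cm → contributes +1223.33 cm⁴
  web: d = 5.5 cm → contributes +2543.33 cm⁴
Total I = 3766.67 cm⁴.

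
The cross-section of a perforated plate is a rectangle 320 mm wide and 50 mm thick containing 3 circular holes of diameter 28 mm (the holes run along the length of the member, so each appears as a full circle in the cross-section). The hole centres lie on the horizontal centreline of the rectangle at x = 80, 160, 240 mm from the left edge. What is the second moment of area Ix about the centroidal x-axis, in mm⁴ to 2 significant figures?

Split into non-overlapping primitives; take the origin at the lower-left of the bounding box.
Plate: 320 × 50, A = 16 000 mm², y = 25 mm, Ī = 3 333 333 mm⁴.
Hole 1 (subtracted): ⌀28, A = 615.8 mm², y = 25 mm, Ī = 30 172 mm⁴.
Hole 2 (subtracted): ⌀28, A = 615.8 mm², y = 25 mm, Ī = 30 172 mm⁴.
Hole 3 (subtracted): ⌀28, A = 615.8 mm², y = 25 mm, Ī = 30 172 mm⁴.
By symmetry the centroid is at mid-height, ȳ = 25 mm.
All pieces are centred on the centroidal x-axis, so I = ΣĪ (holes subtracted) = 3 242 818 mm⁴.

Ix ≈ 3.2 × 10⁶ mm⁴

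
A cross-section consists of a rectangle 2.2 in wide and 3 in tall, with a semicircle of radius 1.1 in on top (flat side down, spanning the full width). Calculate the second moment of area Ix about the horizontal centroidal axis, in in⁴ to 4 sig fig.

Split into non-overlapping primitives; take the origin at the lower-left of the bounding box.
Rectangular body: 2.2 × 3, A = 6.6 in², y = 1.5 in, Ī = 4.95 in⁴.
Semicircular cap: semicircle r = 1.1, A = 1.90066 in², y = 3.46685 in, Ī = 0.160695 in⁴.
Centroid: ȳ = ΣA·y / ΣA = 1.93977 in.
Transfer each piece to the horizontal centroidal axis using Ī + A·d² with d = y − 1.93977:
  rectangular body: d = -0.439769 in → contributes +6.22642 in⁴
  semicircular cap: d = 1.52709 in → contributes +4.59302 in⁴
Total I = 10.8194 in⁴.

Ix ≈ 10.82 in⁴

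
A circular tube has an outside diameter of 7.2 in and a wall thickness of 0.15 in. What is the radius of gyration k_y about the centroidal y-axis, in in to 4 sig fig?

k_y ≈ 2.493 in

Break the section into simple shapes (no overlaps), measuring from the bottom-left corner of the bounding box.
Outer circle: ⌀7.2, A = 40.715 in², x = 3.6 in, Ī = 131.917 in⁴.
Bore (subtracted): ⌀6.9, A = 37.3928 in², x = 3.6 in, Ī = 111.267 in⁴.
By symmetry the centroid is at mid-width, x̄ = 3.6 in.
All pieces are centred on the centroidal y-axis, so I = ΣĪ (holes subtracted) = 20.6498 in⁴.
Radius of gyration: k = √(I/A) = √(20.6498 / 3.32223) = 2.49312 in.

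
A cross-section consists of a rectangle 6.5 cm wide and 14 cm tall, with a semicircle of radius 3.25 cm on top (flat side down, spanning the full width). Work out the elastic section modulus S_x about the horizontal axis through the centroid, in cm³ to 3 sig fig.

S_x ≈ 277 cm³

Decompose the section into non-overlapping parts with the origin at the bottom-left of its bounding rectangle.
Rectangular body: 6.5 × 14, A = 91 cm², y = 7 cm, Ī = 1486.3 cm⁴.
Semicircular cap: semicircle r = 3.25, A = 16.592 cm², y = 15.379 cm, Ī = 12.245 cm⁴.
Centroid: ȳ = ΣA·y / ΣA = 8.2922 cm.
Transfer each piece to the horizontal axis through the centroid using Ī + A·d² with d = y − 8.2922:
  rectangular body: d = -1.2922 cm → contributes +1638.3 cm⁴
  semicircular cap: d = 7.0872 cm → contributes +845.61 cm⁴
Total I = 2483.9 cm⁴.
Extreme fibre distance c = 8.9578 cm; S = I/c = 277.29 cm³.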